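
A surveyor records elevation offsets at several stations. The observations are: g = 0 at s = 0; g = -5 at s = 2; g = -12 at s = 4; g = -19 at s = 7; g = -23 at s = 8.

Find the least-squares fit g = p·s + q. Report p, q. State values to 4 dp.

p = -2.8393, q = 0.1250

The normal system XᵀX·[p, q]ᵀ = Xᵀg is [[133, 21]; [21, 5]]·[p, q]ᵀ = [-375, -59]ᵀ.
Determinant 133·5 − 21² = 224.
p = ((-375)·5 − 21·(-59))/224 = -159/56; q = (133·(-59) − 21·(-375))/224 = 1/8.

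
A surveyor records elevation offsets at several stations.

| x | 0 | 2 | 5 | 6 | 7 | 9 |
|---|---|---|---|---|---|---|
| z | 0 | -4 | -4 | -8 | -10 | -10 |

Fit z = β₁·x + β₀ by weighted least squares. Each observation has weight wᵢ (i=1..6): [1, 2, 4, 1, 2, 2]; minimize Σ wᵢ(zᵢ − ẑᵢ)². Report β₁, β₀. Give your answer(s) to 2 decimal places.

β₁ = -1.10, β₀ = -0.32

Setting ∂/∂β₁ … = 0 gives: 404·β₁ + 62·β₀ = -464;  62·β₁ + 12·β₀ = -72.
(Σwᵢ·x·x = 404, Σwᵢ·x = 62, Σwᵢ·1 = 12, Σwᵢ·x·z = -464, Σwᵢ·z = -72.)
Δ = 404·12 − 62² = 1004.
β₁ = ((-464)·12 − 62·(-72))/1004 = -276/251; β₀ = (404·(-72) − 62·(-464))/1004 = -80/251.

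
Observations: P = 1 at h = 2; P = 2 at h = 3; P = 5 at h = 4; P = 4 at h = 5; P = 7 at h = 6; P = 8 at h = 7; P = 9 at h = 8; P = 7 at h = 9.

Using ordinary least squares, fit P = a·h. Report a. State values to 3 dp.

a = 0.989

Compute the Gram sums: Σh·h = 284.
Moment sums: Σh·P = 281.
So AᵀA·[a]ᵀ = AᵀP: [[284]]·[a]ᵀ = [281]ᵀ.
a = 281/284 = 0.989437.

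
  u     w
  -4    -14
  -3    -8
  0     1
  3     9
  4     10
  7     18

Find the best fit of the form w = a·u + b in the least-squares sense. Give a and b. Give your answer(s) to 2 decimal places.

a = 2.80, b = -0.60

The normal equations are: 99·a + 7·b = 273;  7·a + 6·b = 16.
(Σu·u = 99, Σu = 7, Σ1 = 6, Σu·w = 273, Σw = 16.)
Eliminating b: 6·(row 1) − 7·(row 2) gives 545·a = 6·273 − 7·16 = 1526, so a = 14/5.
Then b = (16 − 7·(14/5))/6 = -3/5.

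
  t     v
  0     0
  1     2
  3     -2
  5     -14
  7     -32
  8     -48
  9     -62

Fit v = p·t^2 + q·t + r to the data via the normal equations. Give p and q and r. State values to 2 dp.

Normal-equation sums: Σt^2·t^2 = 13765, Σt^2·t = 1737, Σt^2 = 229, Σt·t = 229, Σt = 33, Σ1 = 7.
Moment sums: Σt^2·v = -10028, Σt·v = -1240, Σv = -156.
Normal equations: [[13765, 1737, 229]; [1737, 229, 33]; [229, 33, 7]]·[p, q, r]ᵀ = [-10028, -1240, -156]ᵀ.
Row-reducing yields p = -26149/24882, q = 1619/638, r = 1634/12441.

p = -1.05, q = 2.54, r = 0.13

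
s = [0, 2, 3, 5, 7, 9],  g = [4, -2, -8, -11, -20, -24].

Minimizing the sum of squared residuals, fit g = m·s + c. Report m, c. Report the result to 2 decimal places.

m = -3.16, c = 3.51

With design matrix A, AᵀA = [[168, 26]; [26, 6]] and Aᵀg = [-439, -61]ᵀ.
Determinant 168·6 − 26² = 332.
m = ((-439)·6 − 26·(-61))/332 = -262/83; c = (168·(-61) − 26·(-439))/332 = 583/166.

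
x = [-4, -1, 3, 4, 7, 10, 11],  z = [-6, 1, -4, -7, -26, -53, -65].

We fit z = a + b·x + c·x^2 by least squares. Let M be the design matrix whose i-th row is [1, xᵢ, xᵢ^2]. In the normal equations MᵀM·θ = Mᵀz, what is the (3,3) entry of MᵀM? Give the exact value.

27636

Row 3 ↔ basis x^2, column 3 ↔ basis x^2, so (MᵀM)_{3,3} = Σᵢ (x^2)·(x^2) = (16)·(16) + (1)·(1) + (9)·(9) + (16)·(16) + (49)·(49) + (100)·(100) + (121)·(121) = 27636.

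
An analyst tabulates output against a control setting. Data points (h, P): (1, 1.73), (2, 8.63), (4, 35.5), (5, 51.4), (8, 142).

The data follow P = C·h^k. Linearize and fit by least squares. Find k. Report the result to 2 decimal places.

k = 2.10

Let Y = ln P. Fitting Y = k·ln h + ln C by least squares:
Sums: Σln h = 5.7683, Σ(ln h)² = 9.3166, Σln P = 15.1684, Σln h·ln P = 23.0883.
Normal system: [[9.3166, 5.7683]; [5.7683, 5]]·[k, ln C]ᵀ = [23.0883, 15.1684]ᵀ.
Solving (det = 13.3096): k = 2.09964, ln C = 0.61140.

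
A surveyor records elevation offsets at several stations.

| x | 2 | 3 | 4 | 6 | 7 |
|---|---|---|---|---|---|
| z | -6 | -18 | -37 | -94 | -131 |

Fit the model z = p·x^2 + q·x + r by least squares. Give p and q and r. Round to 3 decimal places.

Compute the Gram sums: Σx^2·x^2 = 4050, Σx^2·x = 658, Σx^2 = 114, Σx·x = 114, Σx = 22, Σ1 = 5.
Right-hand side: Σx^2·z = -10581, Σx·z = -1695, Σz = -286.
AᵀA·[p, q, r]ᵀ = Aᵀz becomes [[4050, 658, 114]; [658, 114, 22]; [114, 22, 5]]·[p, q, r]ᵀ = [-10581, -1695, -286]ᵀ.
Inverting the 3×3 Gram matrix, [p, q, r]ᵀ = [-277/88, 285/88, 7/22]ᵀ.

p = -3.148, q = 3.239, r = 0.318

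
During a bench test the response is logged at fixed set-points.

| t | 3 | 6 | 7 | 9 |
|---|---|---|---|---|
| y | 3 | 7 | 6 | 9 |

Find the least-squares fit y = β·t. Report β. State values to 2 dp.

β = 0.99

Entries of XᵀX: Σt·t = 175.
For Xᵀy: Σt·y = 174.
Normal equations: [[175]]·[β]ᵀ = [174]ᵀ.
β = 174/175 = 0.994286.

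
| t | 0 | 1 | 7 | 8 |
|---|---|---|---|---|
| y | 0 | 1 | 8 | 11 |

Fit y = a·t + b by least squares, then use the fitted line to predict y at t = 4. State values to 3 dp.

ŷ = 5.000

The normal system XᵀX·[a, b]ᵀ = Xᵀy is [[114, 16]; [16, 4]]·[a, b]ᵀ = [145, 20]ᵀ.
det = 114·4 − 16² = 200.
a = (145·4 − 16·20)/200 = 13/10; b = (114·20 − 16·145)/200 = -1/5.
At t = 4: ŷ = (13/10)·(4) + (-1/5)·(1) = 5.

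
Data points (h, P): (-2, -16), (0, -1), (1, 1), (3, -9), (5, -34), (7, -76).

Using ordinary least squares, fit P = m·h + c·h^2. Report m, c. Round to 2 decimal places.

Entries of XᵀX: Σh·h = 88, Σh·h^2 = 488, Σh^2·h^2 = 3124.
And Σh·P = -696, Σh^2·P = -4718.
XᵀX·[m, c]ᵀ = XᵀP becomes [[88, 488]; [488, 3124]]·[m, c]ᵀ = [-696, -4718]ᵀ.
det = 88·3124 − 488² = 36768.
m = ((-696)·3124 − 488·(-4718))/36768 = 8005/2298; c = (88·(-4718) − 488·(-696))/36768 = -4721/2298.

m = 3.48, c = -2.05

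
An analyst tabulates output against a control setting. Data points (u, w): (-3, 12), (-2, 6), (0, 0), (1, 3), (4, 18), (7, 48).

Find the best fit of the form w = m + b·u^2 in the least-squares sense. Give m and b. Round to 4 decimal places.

The normal system MᵀM·[m, b]ᵀ = Mᵀw is [[6, 79]; [79, 2755]]·[m, b]ᵀ = [87, 2775]ᵀ.
Determinant 6·2755 − 79² = 10289.
m = (87·2755 − 79·2775)/10289 = 20460/10289; b = (6·2775 − 79·87)/10289 = 9777/10289.

m = 1.9885, b = 0.9502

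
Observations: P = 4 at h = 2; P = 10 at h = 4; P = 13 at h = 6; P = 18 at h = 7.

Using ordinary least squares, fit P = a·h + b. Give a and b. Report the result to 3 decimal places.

a = 2.593, b = -1.068

From the data, Σh·h = 105, Σh = 19, Σ1 = 4.
For MᵀP: Σh·P = 252, ΣP = 45.
So MᵀM·[a, b]ᵀ = MᵀP: [[105, 19]; [19, 4]]·[a, b]ᵀ = [252, 45]ᵀ.
det = 105·4 − 19² = 59.
a = (252·4 − 19·45)/59 = 153/59; b = (105·45 − 19·252)/59 = -63/59.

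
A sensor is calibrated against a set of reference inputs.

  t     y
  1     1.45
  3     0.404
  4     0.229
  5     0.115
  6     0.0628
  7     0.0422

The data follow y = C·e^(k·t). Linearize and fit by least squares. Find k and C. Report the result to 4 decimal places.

k = -0.6015, C = 2.5150

Taking logs, ln y = k·t + ln C, so regress ln y on t.
Σt = 26.0000, Σ(t)² = 136.0000, Σln y = -10.1048, Σt·ln y = -57.8219.
Normal system: [[136.0000, 26.0000]; [26.0000, 6]]·[k, ln C]ᵀ = [-57.8219, -10.1048]ᵀ.
Solving (det = 140.0000): k = -0.60148, ln C = 0.92228, so C = exp(0.92228) = 2.51503.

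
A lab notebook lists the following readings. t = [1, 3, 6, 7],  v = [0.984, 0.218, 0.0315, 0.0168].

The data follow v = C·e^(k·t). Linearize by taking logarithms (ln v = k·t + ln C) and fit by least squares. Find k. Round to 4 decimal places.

k = -0.6739

With ln vᵢ as the transformed response and tᵢ as the regressor:
Σt = 17.0000, Σ(t)² = 95.0000, Σln v = -9.0835, Σt·ln v = -53.9372.
Equations: 95.0000·k + 17.0000·ln C = -53.9372;  17.0000·k + 4·ln C = -9.0835.
Slope k = (n·Σt·ln v − Σt·Σln v)/(n·Σ(t)² − (Σt)²) = (4·-53.9372 − 17.0000·-9.0835)/91.0000 = -0.67394; ln C = (Σln v − k·Σt)/n = 0.59336.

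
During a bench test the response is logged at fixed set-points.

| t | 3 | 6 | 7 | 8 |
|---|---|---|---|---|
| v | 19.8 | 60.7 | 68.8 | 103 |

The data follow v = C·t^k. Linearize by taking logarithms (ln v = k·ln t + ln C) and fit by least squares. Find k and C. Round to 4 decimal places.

Taking logs, ln v = k·ln t + ln C, so regress ln v on ln t.
Σln t = 6.9157, Σ(ln t)² = 12.5280, Σln v = 15.9576, Σln t·ln v = 28.5082.
Normal system: [[12.5280, 6.9157]; [6.9157, 4]]·[k, ln C]ᵀ = [28.5082, 15.9576]ᵀ.
Δ = 12.5280·4 − (6.9157)² = 2.2847; k = (28.5082·4 − 6.9157·15.9576)/2.2847 = 1.60831, ln C = (12.5280·15.9576 − 6.9157·28.5082)/2.2847 = 1.20873, so C = exp(1.20873) = 3.34924.

k = 1.6083, C = 3.3492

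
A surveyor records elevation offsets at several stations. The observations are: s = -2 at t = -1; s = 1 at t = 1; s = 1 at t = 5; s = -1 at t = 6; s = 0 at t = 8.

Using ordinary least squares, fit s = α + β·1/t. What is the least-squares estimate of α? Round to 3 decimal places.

α = -0.351

Setting ∂/∂α … = 0 gives: 5·α + (59/120)·β = -1;  (59/120)·α + (30001/14400)·β = 91/30.
Eliminating β: (30001/14400)·(row 1) − (59/120)·(row 2) gives (36631/3600)·α = (30001/14400)·(-1) − (59/120)·(91/30) = -17159/4800, so α = -51477/146524.
Then β = ((91/30) − (59/120)·(-51477/146524))/(30001/14400) = 56370/36631.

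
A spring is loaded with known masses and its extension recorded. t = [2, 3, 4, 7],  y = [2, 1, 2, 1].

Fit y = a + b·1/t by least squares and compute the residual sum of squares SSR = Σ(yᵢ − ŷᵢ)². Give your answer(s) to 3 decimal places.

SSR = 0.725

From the data, Σ1 = 4, Σ1/t = 103/84, Σ1/t·1/t = 3133/7056.
For Mᵀy: Σy = 6, Σ1/t·y = 83/42.
So MᵀM·[a, b]ᵀ = Mᵀy: [[4, 103/84]; [103/84, 3133/7056]]·[a, b]ᵀ = [6, 83/42]ᵀ.
Eliminating b: (3133/7056)·(row 1) − (103/84)·(row 2) gives (641/2352)·a = (3133/7056)·6 − (103/84)·(83/42) = 425/1764, so a = 1700/1923.
Then b = ((83/42) − (103/84)·(1700/1923))/(3133/7056) = 1288/641.
Residuals: 214/1923, -355/641, 1180/1923, -329/1923; SSR = 1394/1923.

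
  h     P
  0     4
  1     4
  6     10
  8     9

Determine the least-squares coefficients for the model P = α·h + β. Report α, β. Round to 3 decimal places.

Normal-equation sums: Σh·h = 101, Σh = 15, Σ1 = 4.
Moment sums: Σh·P = 136, ΣP = 27.
So XᵀX·[α, β]ᵀ = XᵀP: [[101, 15]; [15, 4]]·[α, β]ᵀ = [136, 27]ᵀ.
det = 101·4 − 15² = 179.
α = (136·4 − 15·27)/179 = 139/179; β = (101·27 − 15·136)/179 = 687/179.

α = 0.777, β = 3.838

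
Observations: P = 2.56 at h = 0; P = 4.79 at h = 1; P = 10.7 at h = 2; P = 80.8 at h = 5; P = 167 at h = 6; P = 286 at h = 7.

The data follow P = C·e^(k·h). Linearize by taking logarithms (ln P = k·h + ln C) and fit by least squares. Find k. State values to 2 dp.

With ln Pᵢ as the transformed response and hᵢ as the regressor:
XᵀX = [[115.0000, 21.0000]; [21.0000, 6]], rhs = [98.5668, 20.0427]ᵀ  (here Σh = 21.0000, Σ(h)² = 115.0000, Σln P = 20.0427, Σh·ln P = 98.5668).
Solving (det = 249.0000): k = 0.68475, ln C = 0.94383.

k = 0.68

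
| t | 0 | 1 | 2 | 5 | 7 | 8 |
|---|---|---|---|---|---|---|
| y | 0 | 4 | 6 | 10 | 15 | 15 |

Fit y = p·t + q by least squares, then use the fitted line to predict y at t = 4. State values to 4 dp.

Forming XᵀX = [[143, 23]; [23, 6]] and Xᵀy = [291, 50]ᵀ gives XᵀX·[p, q]ᵀ = Xᵀy.
Eliminating q: 6·(row 1) − 23·(row 2) gives 329·p = 6·291 − 23·50 = 596, so p = 596/329.
Then q = (50 − 23·(596/329))/6 = 457/329.
At t = 4: ŷ = (596/329)·(4) + (457/329)·(1) = 2841/329.

ŷ = 8.6353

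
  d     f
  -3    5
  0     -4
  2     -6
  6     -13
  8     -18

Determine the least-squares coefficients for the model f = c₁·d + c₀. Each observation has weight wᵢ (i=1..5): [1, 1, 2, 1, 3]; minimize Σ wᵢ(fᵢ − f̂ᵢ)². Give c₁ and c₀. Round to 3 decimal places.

c₁ = -1.976, c₀ = -2.093

With design matrix M, MᵀWM = [[245, 31]; [31, 8]] and MᵀWf = [-549, -78]ᵀ.
Eliminating c₀: 8·(row 1) − 31·(row 2) gives 999·c₁ = 8·(-549) − 31·(-78) = -1974, so c₁ = -658/333.
Then c₀ = ((-78) − 31·(-658/333))/8 = -697/333.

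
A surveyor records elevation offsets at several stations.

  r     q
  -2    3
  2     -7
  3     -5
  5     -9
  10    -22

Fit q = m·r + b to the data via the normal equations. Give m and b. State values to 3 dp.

m = -2.021, b = -0.725

With design matrix M, MᵀM = [[142, 18]; [18, 5]] and Mᵀq = [-300, -40]ᵀ.
Eliminating b: 5·(row 1) − 18·(row 2) gives 386·m = 5·(-300) − 18·(-40) = -780, so m = -390/193.
Then b = ((-40) − 18·(-390/193))/5 = -140/193.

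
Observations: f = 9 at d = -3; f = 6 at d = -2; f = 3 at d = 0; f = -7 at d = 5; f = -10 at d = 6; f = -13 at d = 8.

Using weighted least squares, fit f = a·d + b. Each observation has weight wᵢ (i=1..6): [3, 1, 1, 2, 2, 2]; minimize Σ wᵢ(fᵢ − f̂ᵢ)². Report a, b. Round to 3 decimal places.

From the data, Σwᵢ·d·d = 281, Σwᵢ·d = 27, Σwᵢ·1 = 11.
For MᵀWf: Σwᵢ·d·f = -491, Σwᵢ·f = -24.
det = 281·11 − 27² = 2362.
a = ((-491)·11 − 27·(-24))/2362 = -4753/2362; b = (281·(-24) − 27·(-491))/2362 = 6513/2362.

a = -2.012, b = 2.757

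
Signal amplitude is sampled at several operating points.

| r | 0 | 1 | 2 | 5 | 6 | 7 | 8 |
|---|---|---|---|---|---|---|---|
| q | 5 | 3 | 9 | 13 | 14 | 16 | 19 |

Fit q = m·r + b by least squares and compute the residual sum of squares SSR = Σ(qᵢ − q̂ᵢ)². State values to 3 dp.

Setting ∂/∂m … = 0 gives: 179·m + 29·b = 434;  29·m + 7·b = 79.
Determinant 179·7 − 29² = 412.
m = (434·7 − 29·79)/412 = 747/412; b = (179·79 − 29·434)/412 = 1555/412.
Residuals: 505/412, -533/206, 659/412, 33/206, -269/412, -48/103, 297/412; SSR = 4921/412.

SSR = 11.944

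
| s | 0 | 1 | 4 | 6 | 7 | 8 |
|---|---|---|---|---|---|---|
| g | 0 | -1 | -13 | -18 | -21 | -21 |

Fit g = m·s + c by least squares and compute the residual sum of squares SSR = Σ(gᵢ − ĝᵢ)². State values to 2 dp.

SSR = 10.93

AᵀA·[m, c]ᵀ = Aᵀg reads: 166·m + 26·c = -476;  26·m + 6·c = -74.
det = 166·6 − 26² = 320.
m = ((-476)·6 − 26·(-74))/320 = -233/80; c = (166·(-74) − 26·(-476))/320 = 23/80.
Residuals: -23/80, 13/8, -131/80, -13/16, -9/10, 161/80; SSR = 437/40.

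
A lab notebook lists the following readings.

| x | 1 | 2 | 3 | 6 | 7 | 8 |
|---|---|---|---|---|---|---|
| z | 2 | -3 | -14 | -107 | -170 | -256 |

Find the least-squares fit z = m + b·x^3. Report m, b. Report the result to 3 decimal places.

Normal-equation sums: Σ1 = 6, Σx^3 = 1107, Σx^3·x^3 = 427243.
Right-hand side: Σz = -548, Σx^3·z = -212894.
AᵀA·[m, b]ᵀ = Aᵀz becomes [[6, 1107]; [1107, 427243]]·[m, b]ᵀ = [-548, -212894]ᵀ.
Δ = 6·427243 − 1107² = 1338009.
m = ((-548)·427243 − 1107·(-212894))/1338009 = 1544494/1338009; b = (6·(-212894) − 1107·(-548))/1338009 = -223576/446003.

m = 1.154, b = -0.501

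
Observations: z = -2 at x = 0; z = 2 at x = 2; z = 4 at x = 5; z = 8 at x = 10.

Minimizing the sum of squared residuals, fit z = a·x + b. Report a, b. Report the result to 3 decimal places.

a = 0.934, b = -0.969

With design matrix A, AᵀA = [[129, 17]; [17, 4]] and Aᵀz = [104, 12]ᵀ.
Determinant 129·4 − 17² = 227.
a = (104·4 − 17·12)/227 = 212/227; b = (129·12 − 17·104)/227 = -220/227.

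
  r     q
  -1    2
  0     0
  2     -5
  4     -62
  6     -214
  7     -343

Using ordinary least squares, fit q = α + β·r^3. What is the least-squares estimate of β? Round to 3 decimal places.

β = -1.003

From the data, Σ1 = 6, Σr^3 = 630, Σr^3·r^3 = 168466.
For Aᵀq: Σq = -622, Σr^3·q = -167883.
Eliminating β: 168466·(row 1) − 630·(row 2) gives 613896·α = 168466·(-622) − 630·(-167883) = 980438, so α = 490219/306948.
Then β = ((-167883) − 630·(490219/306948))/168466 = -102573/102316.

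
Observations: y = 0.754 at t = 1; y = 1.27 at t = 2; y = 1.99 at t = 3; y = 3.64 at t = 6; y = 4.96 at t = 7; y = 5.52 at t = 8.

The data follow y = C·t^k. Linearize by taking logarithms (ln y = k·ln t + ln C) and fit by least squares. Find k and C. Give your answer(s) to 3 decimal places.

Taking logs, ln y = k·ln t + ln C, so regress ln y on ln t.
Σln t = 7.6089, Σ(ln t)² = 13.0084, Σln y = 5.2466, Σln t·ln y = 9.9053.
Equations: 13.0084·k + 7.6089·ln C = 9.9053;  7.6089·k + 6·ln C = 5.2466.
Slope k = (n·Σln t·ln y − Σln t·Σln y)/(n·Σ(ln t)² − (Σln t)²) = (6·9.9053 − 7.6089·5.2466)/20.1558 = 0.96802; ln C = (Σln y − k·Σln t)/n = -0.35316, so C = exp(-0.35316) = 0.70246.

k = 0.968, C = 0.702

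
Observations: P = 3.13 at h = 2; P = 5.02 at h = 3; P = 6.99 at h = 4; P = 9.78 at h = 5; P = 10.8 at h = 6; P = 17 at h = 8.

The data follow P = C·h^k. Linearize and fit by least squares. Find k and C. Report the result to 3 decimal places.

k = 1.203, C = 1.345

Let Y = ln P. Fitting Y = k·ln h + ln C by least squares:
Σln h = 8.6587, Σ(ln h)² = 13.7340, Σln P = 12.1920, Σln h·ln P = 19.0842.
Equations: 13.7340·k + 8.6587·ln C = 19.0842;  8.6587·k + 6·ln C = 12.1920.
Solving (det = 7.4309): k = 1.20282, ln C = 0.29620, so C = exp(0.29620) = 1.34475.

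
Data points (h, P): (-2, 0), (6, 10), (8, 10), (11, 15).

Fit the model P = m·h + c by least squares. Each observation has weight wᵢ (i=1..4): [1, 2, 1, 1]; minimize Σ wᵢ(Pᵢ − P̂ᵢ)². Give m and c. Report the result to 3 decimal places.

m = 1.121, c = 2.500

Forming XᵀWX = [[261, 29]; [29, 5]] and XᵀWP = [365, 45]ᵀ gives XᵀWX·[m, c]ᵀ = XᵀWP.
Δ = 261·5 − 29² = 464.
m = (365·5 − 29·45)/464 = 65/58; c = (261·45 − 29·365)/464 = 5/2.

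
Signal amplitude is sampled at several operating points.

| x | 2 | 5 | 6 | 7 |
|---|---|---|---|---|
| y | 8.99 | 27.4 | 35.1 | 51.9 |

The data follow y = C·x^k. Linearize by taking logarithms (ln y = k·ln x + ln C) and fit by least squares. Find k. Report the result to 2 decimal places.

Linearized form: ln y = k·ln x + ln C. From the 4 transformed points,
AᵀA = [[10.0677, 6.0403]; [6.0403, 4]], rhs = [20.9108, 13.0142]ᵀ  (here Σln x = 6.0403, Σ(ln x)² = 10.0677, Σln y = 13.0142, Σln x·ln y = 20.9108).
Δ = 10.0677·4 − (6.0403)² = 3.7862; k = (20.9108·4 − 6.0403·13.0142)/3.7862 = 1.32965, ln C = (10.0677·13.0142 − 6.0403·20.9108)/3.7862 = 1.24569.

k = 1.33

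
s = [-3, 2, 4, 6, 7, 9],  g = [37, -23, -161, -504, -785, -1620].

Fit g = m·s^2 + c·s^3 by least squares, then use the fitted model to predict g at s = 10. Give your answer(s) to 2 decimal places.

MᵀM·[m, c]ᵀ = Mᵀg reads: 10611·m + 84445·c = -190164;  84445·m + 700635·c = -1570586.
(Σs^2·s^2 = 10611, Σs^2·s^3 = 84445, Σs^3·s^3 = 700635, Σs^2·g = -190164, Σs^3·g = -1570586.)
Determinant 10611·700635 − 84445² = 303479960.
m = ((-190164)·700635 − 84445·(-1570586))/303479960 = -60741937/30347996; c = (10611·(-1570586) − 84445·(-190164))/303479960 = -303544533/151739980.
At s = 10: ĝ = (-60741937/30347996)·(100) + (-303544533/151739980)·(1000) = -2385110725/1083857.

ĝ = -2200.58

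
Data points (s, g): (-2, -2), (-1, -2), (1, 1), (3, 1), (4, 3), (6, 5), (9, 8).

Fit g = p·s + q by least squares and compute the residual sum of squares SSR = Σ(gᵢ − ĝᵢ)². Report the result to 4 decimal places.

SSR = 2.3396

Sums needed: Σs·s = 148, Σs = 20, Σ1 = 7.
Moment sums: Σs·g = 124, Σg = 14.
Determinant 148·7 − 20² = 636.
p = (124·7 − 20·14)/636 = 49/53; q = (148·14 − 20·124)/636 = -34/53.
Residuals: 26/53, -23/53, 38/53, -60/53, -3/53, 5/53, 17/53; SSR = 124/53.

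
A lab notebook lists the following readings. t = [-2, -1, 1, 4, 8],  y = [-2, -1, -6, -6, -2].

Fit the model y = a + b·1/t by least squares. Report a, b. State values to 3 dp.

MᵀM·[a, b]ᵀ = Mᵀy reads: 5·a + (-1/8)·b = -17;  (-1/8)·a + (149/64)·b = -23/4.
Determinant 5·(149/64) − (-1/8)² = 93/8.
a = ((-17)·(149/64) − (-1/8)·(-23/4))/(93/8) = -2579/744; b = (5·(-23/4) − (-1/8)·(-17))/(93/8) = -247/93.

a = -3.466, b = -2.656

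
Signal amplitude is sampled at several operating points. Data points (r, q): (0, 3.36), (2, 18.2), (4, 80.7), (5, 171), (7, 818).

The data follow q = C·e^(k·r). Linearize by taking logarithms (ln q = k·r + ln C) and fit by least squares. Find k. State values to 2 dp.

k = 0.78

Let Y = ln q. Fitting Y = k·r + ln C by least squares:
Over the data: Σr = 18.0000, Σ(r)² = 94.0000, Σln q = 20.3526, Σr·ln q = 96.0222.
Normal system: [[94.0000, 18.0000]; [18.0000, 5]]·[k, ln C]ᵀ = [96.0222, 20.3526]ᵀ.
Solving (det = 146.0000): k = 0.77920, ln C = 1.26540.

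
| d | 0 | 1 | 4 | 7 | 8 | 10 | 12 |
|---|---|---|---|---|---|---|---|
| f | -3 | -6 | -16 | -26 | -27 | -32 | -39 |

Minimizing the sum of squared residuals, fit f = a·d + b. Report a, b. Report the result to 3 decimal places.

a = -2.967, b = -3.482

From the data, Σd·d = 374, Σd = 42, Σ1 = 7.
And Σd·f = -1256, Σf = -149.
So MᵀM·[a, b]ᵀ = Mᵀf: [[374, 42]; [42, 7]]·[a, b]ᵀ = [-1256, -149]ᵀ.
Eliminating b: 7·(row 1) − 42·(row 2) gives 854·a = 7·(-1256) − 42·(-149) = -2534, so a = -181/61.
Then b = ((-149) − 42·(-181/61))/7 = -1487/427.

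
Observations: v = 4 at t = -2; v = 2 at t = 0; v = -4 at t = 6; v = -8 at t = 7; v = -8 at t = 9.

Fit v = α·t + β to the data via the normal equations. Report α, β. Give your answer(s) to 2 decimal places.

MᵀM·[α, β]ᵀ = Mᵀv reads: 170·α + 20·β = -160;  20·α + 5·β = -14.
Determinant 170·5 − 20² = 450.
α = ((-160)·5 − 20·(-14))/450 = -52/45; β = (170·(-14) − 20·(-160))/450 = 82/45.

α = -1.16, β = 1.82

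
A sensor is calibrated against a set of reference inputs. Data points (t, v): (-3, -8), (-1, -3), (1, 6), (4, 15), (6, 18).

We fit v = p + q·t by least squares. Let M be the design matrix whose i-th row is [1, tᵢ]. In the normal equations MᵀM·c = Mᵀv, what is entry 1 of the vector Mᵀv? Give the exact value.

Entry 1 ↔ basis 1, so (Mᵀv)_{1} = Σᵢ vᵢ = (1)·(-8) + (1)·(-3) + (1)·(6) + (1)·(15) + (1)·(18) = 28.

28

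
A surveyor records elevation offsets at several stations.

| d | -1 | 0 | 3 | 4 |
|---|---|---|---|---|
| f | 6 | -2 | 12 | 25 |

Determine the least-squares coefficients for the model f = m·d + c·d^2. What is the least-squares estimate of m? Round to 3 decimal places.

m = -3.372

The normal equations are: 26·m + 90·c = 130;  90·m + 338·c = 514.
(Σd·d = 26, Σd·d^2 = 90, Σd^2·d^2 = 338, Σd·f = 130, Σd^2·f = 514.)
det = 26·338 − 90² = 688.
m = (130·338 − 90·514)/688 = -145/43; c = (26·514 − 90·130)/688 = 104/43.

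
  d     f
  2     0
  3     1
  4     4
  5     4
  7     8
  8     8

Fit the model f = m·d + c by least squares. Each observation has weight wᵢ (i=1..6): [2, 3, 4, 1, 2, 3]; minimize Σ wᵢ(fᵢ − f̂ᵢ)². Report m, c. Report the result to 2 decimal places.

m = 1.38, c = -2.44

From the data, Σwᵢ·d·d = 414, Σwᵢ·d = 72, Σwᵢ·1 = 15.
Moment sums: Σwᵢ·d·f = 397, Σwᵢ·f = 63.
det = 414·15 − 72² = 1026.
m = (397·15 − 72·63)/1026 = 473/342; c = (414·63 − 72·397)/1026 = -139/57.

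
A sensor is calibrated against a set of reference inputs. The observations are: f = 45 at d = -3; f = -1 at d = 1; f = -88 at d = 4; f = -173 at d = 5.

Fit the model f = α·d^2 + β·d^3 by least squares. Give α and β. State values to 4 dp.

With design matrix M, MᵀM = [[963, 3907]; [3907, 20451]] and Mᵀf = [-5329, -28473]ᵀ.
det = 963·20451 − 3907² = 4429664.
α = ((-5329)·20451 − 3907·(-28473))/4429664 = 282579/553708; β = (963·(-28473) − 3907·(-5329))/4429664 = -824887/553708.

α = 0.5103, β = -1.4898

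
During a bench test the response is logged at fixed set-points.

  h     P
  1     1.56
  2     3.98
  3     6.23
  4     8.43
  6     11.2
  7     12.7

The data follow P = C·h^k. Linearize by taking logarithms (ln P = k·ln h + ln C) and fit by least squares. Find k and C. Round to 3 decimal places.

Linearized form: ln P = k·ln h + ln C. From the 6 transformed points,
Σln h = 6.9157, Σ(ln h)² = 10.6062, Σln P = 10.7447, Σln h·ln P = 15.1970.
Equations: 10.6062·k + 6.9157·ln C = 15.1970;  6.9157·k + 6·ln C = 10.7447.
Solving (det = 15.8099): k = 1.06736, ln C = 0.56052, so C = exp(0.56052) = 1.75158.

k = 1.067, C = 1.752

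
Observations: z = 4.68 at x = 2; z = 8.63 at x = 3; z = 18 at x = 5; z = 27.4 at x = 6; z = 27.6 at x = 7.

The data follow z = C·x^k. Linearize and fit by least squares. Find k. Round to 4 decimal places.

k = 1.4843

With ln zᵢ as the transformed response and ln xᵢ as the regressor:
AᵀA = [[11.2747, 7.1389]; [7.1389, 5]], rhs = [20.4773, 13.2173]ᵀ  (here Σln x = 7.1389, Σ(ln x)² = 11.2747, Σln z = 13.2173, Σln x·ln z = 20.4773).
Solving (det = 5.4099): k = 1.48430, ln C = 0.52420.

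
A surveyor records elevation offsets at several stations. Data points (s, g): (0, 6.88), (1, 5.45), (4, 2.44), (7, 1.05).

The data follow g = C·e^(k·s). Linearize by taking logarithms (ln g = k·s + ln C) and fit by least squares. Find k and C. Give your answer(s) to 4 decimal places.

k = -0.2697, C = 7.0304

Linearized form: ln g = k·s + ln C. From the 4 transformed points,
Σs = 12.0000, Σ(s)² = 66.0000, Σln g = 4.5650, Σs·ln g = 5.6051.
Equations: 66.0000·k + 12.0000·ln C = 5.6051;  12.0000·k + 4·ln C = 4.5650.
Slope k = (n·Σs·ln g − Σs·Σln g)/(n·Σ(s)² − (Σs)²) = (4·5.6051 − 12.0000·4.5650)/120.0000 = -0.26966; ln C = (Σln g − k·Σs)/n = 1.95025, so C = exp(1.95025) = 7.03043.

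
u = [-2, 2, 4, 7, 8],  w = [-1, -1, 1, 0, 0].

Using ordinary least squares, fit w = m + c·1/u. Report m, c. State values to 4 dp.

MᵀM·[m, c]ᵀ = Mᵀw reads: 5·m + (29/56)·c = -1;  (29/56)·m + (1877/3136)·c = 1/4.
Determinant 5·(1877/3136) − (29/56)² = 267/98.
m = ((-1)·(1877/3136) − (29/56)·(1/4))/(267/98) = -761/2848; c = (5·(1/4) − (29/56)·(-1))/(267/98) = 231/356.

m = -0.2672, c = 0.6489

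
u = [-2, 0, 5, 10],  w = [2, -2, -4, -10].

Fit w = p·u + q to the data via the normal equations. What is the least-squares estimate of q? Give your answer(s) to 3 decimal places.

q = -0.559

Forming XᵀX = [[129, 13]; [13, 4]] and Xᵀw = [-124, -14]ᵀ gives XᵀX·[p, q]ᵀ = Xᵀw.
Determinant 129·4 − 13² = 347.
p = ((-124)·4 − 13·(-14))/347 = -314/347; q = (129·(-14) − 13·(-124))/347 = -194/347.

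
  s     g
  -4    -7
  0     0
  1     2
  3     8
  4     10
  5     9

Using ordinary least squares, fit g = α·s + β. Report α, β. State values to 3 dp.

α = 1.981, β = 0.695

Entries of MᵀM: Σs·s = 67, Σs = 9, Σ1 = 6.
Moment sums: Σs·g = 139, Σg = 22.
Normal equations: [[67, 9]; [9, 6]]·[α, β]ᵀ = [139, 22]ᵀ.
det = 67·6 − 9² = 321.
α = (139·6 − 9·22)/321 = 212/107; β = (67·22 − 9·139)/321 = 223/321.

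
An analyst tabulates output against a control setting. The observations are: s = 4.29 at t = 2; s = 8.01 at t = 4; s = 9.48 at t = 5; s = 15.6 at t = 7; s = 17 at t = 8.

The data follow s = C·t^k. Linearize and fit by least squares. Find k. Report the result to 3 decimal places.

k = 1.011

Linearized form: ln s = k·ln t + ln C. From the 5 transformed points,
AᵀA = [[13.1032, 7.7142]; [7.7142, 5]], rhs = [18.7512, 11.3666]ᵀ  (here Σln t = 7.7142, Σ(ln t)² = 13.1032, Σln s = 11.3666, Σln t·ln s = 18.7512).
Solving (det = 6.0066): k = 1.01076, ln C = 0.71389.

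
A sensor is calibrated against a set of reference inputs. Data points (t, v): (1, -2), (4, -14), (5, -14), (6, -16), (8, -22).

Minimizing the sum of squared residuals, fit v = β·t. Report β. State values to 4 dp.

Normal-equation sums: Σt·t = 142.
Right-hand side: Σt·v = -400.
So MᵀM·[β]ᵀ = Mᵀv: [[142]]·[β]ᵀ = [-400]ᵀ.
Hence β = -400 / 142 ≈ -2.8169.

β = -2.8169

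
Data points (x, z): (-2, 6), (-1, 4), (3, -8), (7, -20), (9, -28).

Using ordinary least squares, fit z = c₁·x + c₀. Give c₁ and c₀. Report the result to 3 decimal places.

c₁ = -3.069, c₀ = 0.621

Normal-equation sums: Σx·x = 144, Σx = 16, Σ1 = 5.
Right-hand side: Σx·z = -432, Σz = -46.
Normal equations: [[144, 16]; [16, 5]]·[c₁, c₀]ᵀ = [-432, -46]ᵀ.
det = 144·5 − 16² = 464.
c₁ = ((-432)·5 − 16·(-46))/464 = -89/29; c₀ = (144·(-46) − 16·(-432))/464 = 18/29.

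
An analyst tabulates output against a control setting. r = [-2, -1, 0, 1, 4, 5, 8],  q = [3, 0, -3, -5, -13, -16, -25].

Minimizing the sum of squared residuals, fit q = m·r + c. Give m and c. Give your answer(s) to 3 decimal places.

m = -2.746, c = -2.543

The normal system MᵀM·[m, c]ᵀ = Mᵀq is [[111, 15]; [15, 7]]·[m, c]ᵀ = [-343, -59]ᵀ.
det = 111·7 − 15² = 552.
m = ((-343)·7 − 15·(-59))/552 = -379/138; c = (111·(-59) − 15·(-343))/552 = -117/46.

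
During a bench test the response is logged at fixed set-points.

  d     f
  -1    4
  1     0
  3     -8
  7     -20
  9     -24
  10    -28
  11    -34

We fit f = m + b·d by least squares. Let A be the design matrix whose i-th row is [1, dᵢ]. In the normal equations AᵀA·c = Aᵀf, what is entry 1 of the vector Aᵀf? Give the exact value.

-110

Entry 1 ↔ basis 1, so (Aᵀf)_{1} = Σᵢ fᵢ = (1)·(4) + (1)·(0) + (1)·(-8) + (1)·(-20) + (1)·(-24) + (1)·(-28) + (1)·(-34) = -110.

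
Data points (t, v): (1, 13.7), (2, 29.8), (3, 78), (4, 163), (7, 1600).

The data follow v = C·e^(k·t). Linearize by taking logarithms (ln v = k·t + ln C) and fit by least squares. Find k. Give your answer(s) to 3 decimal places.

Let Y = ln v. Fitting Y = k·t + ln C by least squares:
XᵀX = [[79.0000, 17.0000]; [17.0000, 5]], rhs = [94.4959, 22.8401]ᵀ  (here Σt = 17.0000, Σ(t)² = 79.0000, Σln v = 22.8401, Σt·ln v = 94.4959).
Solving (det = 106.0000): k = 0.79431, ln C = 1.86736.

k = 0.794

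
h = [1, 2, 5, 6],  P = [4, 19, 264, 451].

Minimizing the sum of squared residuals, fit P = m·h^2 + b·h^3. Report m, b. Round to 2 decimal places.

Entries of XᵀX: Σh^2·h^2 = 1938, Σh^2·h^3 = 10934, Σh^3·h^3 = 62346.
And Σh^2·P = 22916, Σh^3·P = 130572.
XᵀX·[m, b]ᵀ = XᵀP becomes [[1938, 10934]; [10934, 62346]]·[m, b]ᵀ = [22916, 130572]ᵀ.
Determinant 1938·62346 − 10934² = 1274192.
m = (22916·62346 − 10934·130572)/1274192 = 65418/79637; b = (1938·130572 − 10934·22916)/1274192 = 155312/79637.

m = 0.82, b = 1.95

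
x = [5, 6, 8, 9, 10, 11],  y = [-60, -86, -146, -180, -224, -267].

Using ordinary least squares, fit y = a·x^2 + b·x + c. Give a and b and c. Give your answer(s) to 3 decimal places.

a = -2.040, b = -1.774, c = -0.800

Compute the Gram sums: Σx^2·x^2 = 37219, Σx^2·x = 3913, Σx^2 = 427, Σx·x = 427, Σx = 49, Σ1 = 6.
And Σx^2·y = -83227, Σx·y = -8781, Σy = -963.
MᵀM·[a, b, c]ᵀ = Mᵀy becomes [[37219, 3913, 427]; [3913, 427, 49]; [427, 49, 6]]·[a, b, c]ᵀ = [-83227, -8781, -963]ᵀ.
Row-reducing yields a = -857/420, b = -149/84, c = -4/5.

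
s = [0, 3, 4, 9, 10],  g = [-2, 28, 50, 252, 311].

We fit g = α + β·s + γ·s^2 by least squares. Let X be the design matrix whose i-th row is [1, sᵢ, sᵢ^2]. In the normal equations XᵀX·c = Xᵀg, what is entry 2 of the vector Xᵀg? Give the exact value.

Entry 2 ↔ basis s, so (Xᵀg)_{2} = Σᵢ (s)·gᵢ = (0)·(-2) + (3)·(28) + (4)·(50) + (9)·(252) + (10)·(311) = 5662.

5662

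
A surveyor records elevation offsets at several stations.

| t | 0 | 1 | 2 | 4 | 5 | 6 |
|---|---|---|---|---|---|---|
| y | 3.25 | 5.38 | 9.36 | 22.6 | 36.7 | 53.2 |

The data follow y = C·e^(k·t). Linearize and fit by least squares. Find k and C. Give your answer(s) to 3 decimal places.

k = 0.468, C = 3.413

Let Y = ln y. Fitting Y = k·t + ln C by least squares:
Σt = 18.0000, Σ(t)² = 82.0000, Σln y = 15.7926, Σt·ln y = 60.4856.
Equations: 82.0000·k + 18.0000·ln C = 60.4856;  18.0000·k + 6·ln C = 15.7926.
Slope k = (n·Σt·ln y − Σt·Σln y)/(n·Σ(t)² − (Σt)²) = (6·60.4856 − 18.0000·15.7926)/168.0000 = 0.46814; ln C = (Σln y − k·Σt)/n = 1.22768, so C = exp(1.22768) = 3.41330.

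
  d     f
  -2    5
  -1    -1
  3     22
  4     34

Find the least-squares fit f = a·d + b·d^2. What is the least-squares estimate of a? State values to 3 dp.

a = 1.520

The normal system XᵀX·[a, b]ᵀ = Xᵀf is [[30, 82]; [82, 354]]·[a, b]ᵀ = [193, 761]ᵀ.
Eliminating b: 354·(row 1) − 82·(row 2) gives 3896·a = 354·193 − 82·761 = 5920, so a = 740/487.
Then b = (761 − 82·(740/487))/354 = 1751/974.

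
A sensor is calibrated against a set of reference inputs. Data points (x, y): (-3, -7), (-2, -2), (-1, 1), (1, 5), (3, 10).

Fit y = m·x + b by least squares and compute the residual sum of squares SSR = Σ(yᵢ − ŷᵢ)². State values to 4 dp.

Entries of AᵀA: Σx·x = 24, Σx = -2, Σ1 = 5.
Moment sums: Σx·y = 59, Σy = 7.
Eliminating b: 5·(row 1) − (-2)·(row 2) gives 116·m = 5·59 − (-2)·7 = 309, so m = 309/116.
Then b = (7 − (-2)·(309/116))/5 = 143/58.
Residuals: -171/116, 25/29, 139/116, -15/116, -53/116; SSR = 531/116.

SSR = 4.5776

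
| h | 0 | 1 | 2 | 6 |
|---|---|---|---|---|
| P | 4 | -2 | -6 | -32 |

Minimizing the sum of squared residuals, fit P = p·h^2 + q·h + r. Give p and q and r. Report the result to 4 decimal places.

Compute the Gram sums: Σh^2·h^2 = 1313, Σh^2·h = 225, Σh^2 = 41, Σh·h = 41, Σh = 9, Σ1 = 4.
And Σh^2·P = -1178, Σh·P = -206, ΣP = -36.
Normal equations: [[1313, 225, 41]; [225, 41, 9]; [41, 9, 4]]·[p, q, r]ᵀ = [-1178, -206, -36]ᵀ.
Solving the 3×3 system (Gaussian elimination) gives p = -193/902, q = -4199/902, r = 1654/451.

p = -0.2140, q = -4.6552, r = 3.6674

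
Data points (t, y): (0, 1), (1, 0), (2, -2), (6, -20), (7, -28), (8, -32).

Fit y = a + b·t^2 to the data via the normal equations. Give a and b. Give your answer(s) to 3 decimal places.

Compute the Gram sums: Σ1 = 6, Σt^2 = 154, Σt^2·t^2 = 7810.
Moment sums: Σy = -81, Σt^2·y = -4148.
det = 6·7810 − 154² = 23144.
a = ((-81)·7810 − 154·(-4148))/23144 = 281/1052; b = (6·(-4148) − 154·(-81))/23144 = -6207/11572.

a = 0.267, b = -0.536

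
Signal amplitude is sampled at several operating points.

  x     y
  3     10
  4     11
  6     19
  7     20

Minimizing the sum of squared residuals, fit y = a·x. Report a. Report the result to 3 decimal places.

Entries of AᵀA: Σx·x = 110.
For Aᵀy: Σx·y = 328.
Hence a = 328 / 110 ≈ 2.98182.

a = 2.982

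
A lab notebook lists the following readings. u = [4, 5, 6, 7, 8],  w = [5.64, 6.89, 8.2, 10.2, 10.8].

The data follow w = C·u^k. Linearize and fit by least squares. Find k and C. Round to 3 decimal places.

Linearized form: ln w = k·ln u + ln C. From the 5 transformed points,
Σln u = 8.8128, Σ(ln u)² = 15.8331, Σln w = 10.4660, Σln u·ln w = 18.7418.
Equations: 15.8331·k + 8.8128·ln C = 18.7418;  8.8128·k + 5·ln C = 10.4660.
Solving (det = 1.4995): k = 0.98284, ln C = 0.36088, so C = exp(0.36088) = 1.43459.

k = 0.983, C = 1.435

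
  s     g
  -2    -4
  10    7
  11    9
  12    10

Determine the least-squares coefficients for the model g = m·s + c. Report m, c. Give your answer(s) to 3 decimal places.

The normal system MᵀM·[m, c]ᵀ = Mᵀg is [[369, 31]; [31, 4]]·[m, c]ᵀ = [297, 22]ᵀ.
Δ = 369·4 − 31² = 515.
m = (297·4 − 31·22)/515 = 506/515; c = (369·22 − 31·297)/515 = -1089/515.

m = 0.983, c = -2.115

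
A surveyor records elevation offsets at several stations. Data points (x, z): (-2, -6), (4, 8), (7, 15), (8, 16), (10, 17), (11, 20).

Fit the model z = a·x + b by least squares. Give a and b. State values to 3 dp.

Entries of MᵀM: Σx·x = 354, Σx = 38, Σ1 = 6.
Moment sums: Σx·z = 667, Σz = 70.
Determinant 354·6 − 38² = 680.
a = (667·6 − 38·70)/680 = 671/340; b = (354·70 − 38·667)/680 = -283/340.

a = 1.974, b = -0.832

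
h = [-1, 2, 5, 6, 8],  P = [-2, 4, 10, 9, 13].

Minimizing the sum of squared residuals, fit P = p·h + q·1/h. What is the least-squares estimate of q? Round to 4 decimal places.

q = 0.6488

The normal equations are: 130·p + 5·q = 218;  5·p + (19201/14400)·q = 73/8.
Eliminating q: (19201/14400)·(row 1) − 5·(row 2) gives (213613/1440)·p = (19201/14400)·218 − 5·(73/8) = 1764409/7200, so p = 1764409/1068065.
Then q = ((73/8) − 5·(1764409/1068065))/(19201/14400) = 138600/213613.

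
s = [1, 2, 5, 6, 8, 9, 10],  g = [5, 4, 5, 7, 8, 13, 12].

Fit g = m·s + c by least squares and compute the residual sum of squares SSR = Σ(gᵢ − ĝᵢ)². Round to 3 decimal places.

SSR = 16.325

Setting ∂/∂m … = 0 gives: 311·m + 41·c = 381;  41·m + 7·c = 54.
(Σs·s = 311, Σs = 41, Σ1 = 7, Σs·g = 381, Σg = 54.)
Eliminating c: 7·(row 1) − 41·(row 2) gives 496·m = 7·381 − 41·54 = 453, so m = 453/496.
Then c = (54 − 41·(453/496))/7 = 1173/496.
Residuals: 427/248, -95/496, -479/248, -419/496, -829/496, 599/248, 249/496; SSR = 8097/496.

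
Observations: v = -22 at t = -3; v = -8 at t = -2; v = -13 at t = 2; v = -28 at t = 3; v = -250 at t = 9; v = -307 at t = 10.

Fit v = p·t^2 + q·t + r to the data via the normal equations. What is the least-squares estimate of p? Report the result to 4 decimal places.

p = -2.9787

With design matrix X, XᵀX = [[16755, 1729, 207]; [1729, 207, 19]; [207, 19, 6]] and Xᵀv = [-51484, -5348, -628]ᵀ.
Solving the 3×3 system (Gaussian elimination) gives p = -193008/64795, q = -71332/64795, r = 102784/64795.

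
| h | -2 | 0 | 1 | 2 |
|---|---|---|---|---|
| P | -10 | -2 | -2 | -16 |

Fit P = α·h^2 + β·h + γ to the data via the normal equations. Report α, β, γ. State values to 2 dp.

Sums needed: Σh^2·h^2 = 33, Σh^2·h = 1, Σh^2 = 9, Σh·h = 9, Σh = 1, Σ1 = 4.
And Σh^2·P = -106, Σh·P = -14, ΣP = -30.
So MᵀM·[α, β, γ]ᵀ = MᵀP: [[33, 1, 9]; [1, 9, 1]; [9, 1, 4]]·[α, β, γ]ᵀ = [-106, -14, -30]ᵀ.
Row-reducing yields α = -69/22, β = -131/110, γ = -8/55.

α = -3.14, β = -1.19, γ = -0.15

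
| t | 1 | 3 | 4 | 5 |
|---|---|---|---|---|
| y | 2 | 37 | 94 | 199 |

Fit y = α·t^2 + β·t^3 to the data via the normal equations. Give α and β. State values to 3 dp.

Forming XᵀX = [[963, 4393]; [4393, 20451]] and Xᵀy = [6814, 31892]ᵀ gives XᵀX·[α, β]ᵀ = Xᵀy.
det = 963·20451 − 4393² = 395864.
α = (6814·20451 − 4393·31892)/395864 = -374221/197932; β = (963·31892 − 4393·6814)/395864 = 389047/197932.

α = -1.891, β = 1.966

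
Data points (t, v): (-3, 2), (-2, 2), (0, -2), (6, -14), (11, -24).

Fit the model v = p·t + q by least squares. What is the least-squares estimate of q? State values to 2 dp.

Setting ∂/∂p … = 0 gives: 170·p + 12·q = -358;  12·p + 5·q = -36.
(Σt·t = 170, Σt = 12, Σ1 = 5, Σt·v = -358, Σv = -36.)
Determinant 170·5 − 12² = 706.
p = ((-358)·5 − 12·(-36))/706 = -679/353; q = (170·(-36) − 12·(-358))/706 = -912/353.

q = -2.58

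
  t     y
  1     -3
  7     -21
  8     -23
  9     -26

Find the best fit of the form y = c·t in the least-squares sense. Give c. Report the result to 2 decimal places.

Forming AᵀA = [[195]] and Aᵀy = [-568]ᵀ gives AᵀA·[c]ᵀ = Aᵀy.
c = (-568)/195 = -2.91282.

c = -2.91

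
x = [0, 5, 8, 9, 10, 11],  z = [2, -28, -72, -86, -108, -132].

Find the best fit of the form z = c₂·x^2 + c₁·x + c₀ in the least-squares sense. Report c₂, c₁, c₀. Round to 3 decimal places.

Entries of MᵀM: Σx^2·x^2 = 35923, Σx^2·x = 3697, Σx^2 = 391, Σx·x = 391, Σx = 43, Σ1 = 6.
And Σx^2·z = -39046, Σx·z = -4022, Σz = -424.
MᵀM·[c₂, c₁, c₀]ᵀ = Mᵀz becomes [[35923, 3697, 391]; [3697, 391, 43]; [391, 43, 6]]·[c₂, c₁, c₀]ᵀ = [-39046, -4022, -424]ᵀ.
Solving the 3×3 system (Gaussian elimination) gives c₂ = -3517/3444, c₁ = -413/492, c₀ = 1089/574.

c₂ = -1.021, c₁ = -0.839, c₀ = 1.897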